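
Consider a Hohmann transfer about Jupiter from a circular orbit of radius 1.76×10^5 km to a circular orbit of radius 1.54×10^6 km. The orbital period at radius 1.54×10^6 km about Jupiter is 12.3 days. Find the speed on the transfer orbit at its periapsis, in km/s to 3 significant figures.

From Kepler's third law T² = 4π²r³/μ at r = 1.54×10^6 km, T = 12.3 days = 12.3 × 86400 s = 1.06272×10^6 s: μ = 4π²r³/T² = 1.27669×10^8 km³/s².
The Hohmann ellipse has a_t = (r₁ + r₂)/2 = 8.580×10^5 km.
At periapsis, r = 1.760×10^5 km.
Applying v² = μ(2/r − 1/a_t): v = 36.08 km/s.

v = 36.1 km/s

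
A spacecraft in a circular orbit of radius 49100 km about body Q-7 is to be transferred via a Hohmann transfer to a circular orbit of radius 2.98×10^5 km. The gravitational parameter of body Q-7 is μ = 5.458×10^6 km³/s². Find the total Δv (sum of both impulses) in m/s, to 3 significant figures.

Δv = 5280 m/s

The Hohmann ellipse has a_t = (r₁ + r₂)/2 = 1.7355×10^5 km.
At r₁ the circular-orbit speed is v₁ = √(μ/r₁) = 10.5433 km/s.
On the transfer ellipse at r₁, vis-viva gives v_p = √[μ(2/r₁ − 1/a_t)] = 13.8157 km/s.
First burn Δv₁ = |v_p − v₁| = 3.2724 km/s.
Circular speed at r₂: v₂ = √(μ/r₂) = 4.27965 km/s.
Transfer-orbit speed at r₂: v_a = √[μ(2/r₂ − 1/a_t)] = 2.27634 km/s.
Second burn Δv₂ = |v₂ − v_a| = 2.0033 km/s.
Δv = Δv₁ + Δv₂ = 3.2724 + 2.0033 = 5.276 km/s.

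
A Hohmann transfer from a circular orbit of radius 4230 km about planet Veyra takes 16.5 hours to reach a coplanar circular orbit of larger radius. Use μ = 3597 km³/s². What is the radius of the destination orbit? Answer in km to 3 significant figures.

r₂ = 17500 km

Transfer time t = 16.5 hours = 59400 s, and t = π√(a_t³/μ).
So a_t = (μ t²/π²)^(1/3) = (3597 × (59400)² / π²)^(1/3) = 10874 km.
Since a_t = (r₁ + r₂)/2, r₂ = 2a_t − r₁ = 2×10874 − 4230 = 17518 km.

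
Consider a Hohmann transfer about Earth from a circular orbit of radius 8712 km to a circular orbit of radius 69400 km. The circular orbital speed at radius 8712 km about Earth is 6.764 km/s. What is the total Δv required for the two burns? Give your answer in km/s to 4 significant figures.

From the circular-orbit relation v² = μ/r at r = 8712 km: μ = v²r = (6.764)² × 8712 = 3.98589×10^5 km³/s².
The Hohmann ellipse has a_t = (r₁ + r₂)/2 = 39056 km.
Circular speed at r₁: v₁ = √(μ/r₁) = √(3.98589×10^5/8712) = 6.7640 km/s.
On the transfer ellipse at r₁, vis-viva equation gives v_p = √[μ(2/r₁ − 1/a_t)] = 9.0165 km/s.
First burn Δv₁ = |v_p − v₁| = 2.2525 km/s.
At r₂, v₂ = √(μ/r₂) = 2.39653 km/s.
Transfer-orbit speed at r₂: v_a = √[μ(2/r₂ − 1/a_t)] = 1.13187 km/s.
Second burn Δv₂ = |v₂ − v_a| = 1.2647 km/s.
Δv = Δv₁ + Δv₂ = 2.2525 + 1.2647 = 3.517 km/s.

Δv = 3.517 km/s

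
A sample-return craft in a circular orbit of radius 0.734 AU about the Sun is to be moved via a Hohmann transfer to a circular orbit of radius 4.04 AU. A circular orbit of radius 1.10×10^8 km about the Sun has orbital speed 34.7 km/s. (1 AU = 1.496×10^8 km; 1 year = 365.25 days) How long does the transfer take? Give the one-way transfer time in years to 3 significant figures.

t = 1.85 years

From the circular-orbit relation v² = μ/r at r = 1.10×10^8 km: μ = v²r = (34.7)² × 1.10×10^8 = 1.32450×10^11 km³/s².
In km: r₁ = 0.734 × 1.496×10^8 = 1.098064×10^8 km; r₂ = 4.04 × 1.496×10^8 = 6.04384×10^8 km.
Transfer-ellipse semi-major axis a_t = (r₁ + r₂)/2 = (1.098064×10^8 + 6.04384×10^8)/2 = 3.570952×10^8 km.
Half the transfer-orbit period gives t = π√(a_t³/μ) = 5.825×10^7 s.
Converting: 5.825×10^7 s ÷ 3.15576×10^7 s/year (365.25 × 86400) = 1.85 years.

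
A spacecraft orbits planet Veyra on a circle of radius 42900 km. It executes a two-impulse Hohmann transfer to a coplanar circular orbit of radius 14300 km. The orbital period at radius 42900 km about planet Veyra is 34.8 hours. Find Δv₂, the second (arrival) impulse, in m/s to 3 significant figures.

From Kepler's third law T² = 4π²r³/μ at r = 42900 km, T = 34.8 hours = 34.8 × 3600 s = 1.2528×10^5 s: μ = 4π²r³/T² = 1.98595×10^5 km³/s².
The Hohmann ellipse has a_t = (r₁ + r₂)/2 = 28600 km.
On the circular orbit at r = 14300 km, v_c = √(μ/r) = 3.72663 km/s.
Vis-viva on the transfer ellipse at r = 14300 km gives v_t = √[μ(2/r − 1/a_t)] = 4.56417 km/s.
Δv₂ = |v_t − v_c| = |4.56417 − 3.72663| = 0.8375 km/s.

Δv₂ = 838 m/s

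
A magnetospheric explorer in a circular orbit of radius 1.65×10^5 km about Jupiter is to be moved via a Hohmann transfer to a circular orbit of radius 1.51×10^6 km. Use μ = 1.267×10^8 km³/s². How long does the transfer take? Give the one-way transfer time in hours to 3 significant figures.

t = 59.4 hours

Transfer-ellipse semi-major axis a_t = (r₁ + r₂)/2 = (1.650×10^5 + 1.510×10^6)/2 = 8.375×10^5 km.
Transfer time t = π√(a_t³/μ) = π√((8.375×10^5)³ / 1.267×10^8) = 2.139×10^5 s.
Converting: 2.139×10^5 s ÷ 3600 s/hour = 59.4 hours.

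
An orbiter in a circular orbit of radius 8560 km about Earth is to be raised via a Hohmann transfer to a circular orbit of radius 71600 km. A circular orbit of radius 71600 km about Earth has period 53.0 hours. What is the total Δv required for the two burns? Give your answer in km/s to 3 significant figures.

Δv = 3.56 km/s

From Kepler's third law T² = 4π²r³/μ at r = 71600 km, T = 53.0 hours = 53.0 × 3600 s = 1.908×10^5 s: μ = 4π²r³/T² = 3.98054×10^5 km³/s².
Transfer-ellipse semi-major axis a_t = (r₁ + r₂)/2 = (8560 + 71600)/2 = 40080 km.
At r₁ the circular-orbit speed is v₁ = √(μ/r₁) = 6.819 km/s.
On the transfer ellipse at r₁, v² = μ(2/r − 1/a) gives v_p = √[μ(2/r₁ − 1/a_t)] = 9.114 km/s.
First burn Δv₁ = |v_p − v₁| = 2.295 km/s.
At r₂, v₂ = √(μ/r₂) = 2.358 km/s.
Transfer-orbit speed at r₂: v_a = √[μ(2/r₂ − 1/a_t)] = 1.090 km/s.
Second burn Δv₂ = |v₂ − v_a| = 1.268 km/s.
Δv = Δv₁ + Δv₂ = 2.295 + 1.268 = 3.563 km/s.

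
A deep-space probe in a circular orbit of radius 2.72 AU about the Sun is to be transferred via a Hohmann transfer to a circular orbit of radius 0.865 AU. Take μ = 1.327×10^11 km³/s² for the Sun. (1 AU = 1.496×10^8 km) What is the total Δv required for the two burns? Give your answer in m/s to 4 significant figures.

In km: r₁ = 2.72 × 1.496×10^8 = 4.06912×10^8 km; r₂ = 0.865 × 1.496×10^8 = 1.29404×10^8 km.
The Hohmann ellipse has a_t = (r₁ + r₂)/2 = 2.68158×10^8 km.
Circular speed at r₁: v₁ = √(μ/r₁) = √(1.327×10^11/4.06912×10^8) = 18.059 km/s.
On the transfer ellipse at r₁, v² = μ(2/r − 1/a) gives v_a = √[μ(2/r₁ − 1/a_t)] = 12.545 km/s.
First burn Δv₁ = |v_a − v₁| = 5.514 km/s.
Circular speed at r₂: v₂ = √(μ/r₂) = 32.023 km/s.
Transfer-orbit speed at r₂: v_p = √[μ(2/r₂ − 1/a_t)] = 39.447 km/s.
Second burn Δv₂ = |v₂ − v_p| = 7.424 km/s.
Δv = Δv₁ + Δv₂ = 5.514 + 7.424 = 12.94 km/s.

Δv = 12940 m/s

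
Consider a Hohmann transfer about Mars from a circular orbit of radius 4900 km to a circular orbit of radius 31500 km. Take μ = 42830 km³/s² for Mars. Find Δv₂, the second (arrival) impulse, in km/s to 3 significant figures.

Semi-major axis of the transfer orbit: a_t = (4900 + 31500)/2 = 18200 km.
Circular speed at r = 31500 km: v_c = √(μ/r) = 1.166 km/s.
Transfer-orbit speed at the same r (vis-viva, a = a_t): v_t = √[μ(2/r − 1/a_t)] = 0.6050 km/s.
Δv₂ = |v_t − v_c| = |0.6050 − 1.166| = 0.5610 km/s.

Δv₂ = 0.561 km/s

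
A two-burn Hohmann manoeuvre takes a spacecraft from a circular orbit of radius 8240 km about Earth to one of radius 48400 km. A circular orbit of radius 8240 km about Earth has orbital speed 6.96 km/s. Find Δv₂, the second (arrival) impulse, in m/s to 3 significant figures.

Δv₂ = 1320 m/s

From the circular-orbit relation v² = μ/r at r = 8240 km: μ = v²r = (6.96)² × 8240 = 3.99159×10^5 km³/s².
Semi-major axis of the transfer orbit: a_t = (8240 + 48400)/2 = 28320 km.
On the circular orbit at r = 48400 km, v_c = √(μ/r) = 2.872 km/s.
Vis-viva on the transfer ellipse at r = 48400 km gives v_t = √[μ(2/r − 1/a_t)] = 1.549 km/s.
Δv₂ = |v_t − v_c| = |1.549 − 2.872| = 1.323 km/s.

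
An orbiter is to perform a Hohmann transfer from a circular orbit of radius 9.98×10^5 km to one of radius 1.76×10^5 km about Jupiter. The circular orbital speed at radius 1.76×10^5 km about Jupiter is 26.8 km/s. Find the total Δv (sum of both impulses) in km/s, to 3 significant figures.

From the circular-orbit relation v² = μ/r at r = 1.76×10^5 km: μ = v²r = (26.8)² × 1.76×10^5 = 1.26410×10^8 km³/s².
The Hohmann ellipse has a_t = (r₁ + r₂)/2 = 5.870×10^5 km.
At r₁ the circular-orbit speed is v₁ = √(μ/r₁) = 11.2545 km/s.
On the transfer ellipse at r₁, v² = μ(2/r − 1/a) gives v_a = √[μ(2/r₁ − 1/a_t)] = 6.16259 km/s.
First burn Δv₁ = |v_a − v₁| = 5.092 km/s.
At r₂, v₂ = √(μ/r₂) = 26.800 km/s.
Transfer-orbit speed at r₂: v_p = √[μ(2/r₂ − 1/a_t)] = 34.945 km/s.
Second burn Δv₂ = |v₂ − v_p| = 8.145 km/s.
Total Δv = Δv₁ + Δv₂ = 13.24 km/s.

Δv = 13.2 km/s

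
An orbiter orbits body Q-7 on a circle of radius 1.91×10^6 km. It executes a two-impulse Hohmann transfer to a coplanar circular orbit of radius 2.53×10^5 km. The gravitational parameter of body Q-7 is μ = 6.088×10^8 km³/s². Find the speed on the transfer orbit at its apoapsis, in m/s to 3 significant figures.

Semi-major axis of the transfer orbit: a_t = (1.910×10^6 + 2.530×10^5)/2 = 1.0815×10^6 km.
At apoapsis, r = 1.910×10^6 km.
Vis-viva: v = √[μ(2/r − 1/a_t)] = √[6.088×10^8 × (2/1.910×10^6 − 1/1.0815×10^6)] = 8.635 km/s.

v = 8640 m/s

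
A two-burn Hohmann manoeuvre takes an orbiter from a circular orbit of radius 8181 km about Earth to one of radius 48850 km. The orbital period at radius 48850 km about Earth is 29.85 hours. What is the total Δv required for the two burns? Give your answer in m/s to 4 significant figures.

Δv = 3482 m/s

From Kepler's third law T² = 4π²r³/μ at r = 48850 km, T = 29.85 hours = 29.85 × 3600 s = 1.0746×10^5 s: μ = 4π²r³/T² = 3.98529×10^5 km³/s².
Semi-major axis of the transfer orbit: a_t = (8181 + 48850)/2 = 28515.5 km.
At r₁ the circular-orbit speed is v₁ = √(μ/r₁) = 6.9795 km/s.
Transfer-orbit speed at r₁ (vis-viva): v_p = √[μ(2/r₁ − 1/a_t)] = 9.1352 km/s.
First burn Δv₁ = |v_p − v₁| = 2.156 km/s.
Circular speed at r₂: v₂ = √(μ/r₂) = 2.856 km/s.
Transfer-orbit speed at r₂: v_a = √[μ(2/r₂ − 1/a_t)] = 1.530 km/s.
Second burn Δv₂ = |v₂ − v_a| = 1.326 km/s.
Δv = Δv₁ + Δv₂ = 2.156 + 1.326 = 3.482 km/s.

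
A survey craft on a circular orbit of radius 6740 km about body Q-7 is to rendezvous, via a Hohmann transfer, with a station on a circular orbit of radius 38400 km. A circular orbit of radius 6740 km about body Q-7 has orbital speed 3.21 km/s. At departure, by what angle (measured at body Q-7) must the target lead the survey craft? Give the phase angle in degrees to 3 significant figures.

φ = 98.9°

From the circular-orbit relation v² = μ/r at r = 6740 km: μ = v²r = (3.21)² × 6740 = 69449.6 km³/s².
Transfer-ellipse semi-major axis a_t = (r₁ + r₂)/2 = (6740 + 38400)/2 = 22570 km.
Transfer time t = π√(a_t³/μ) = 40421 s.
Target angular speed ω₂ = √(μ/r₂³) = 3.5022×10^-5 rad/s.
Angle swept by the target during transfer: ω₂·t = 1.4156 rad = 81.11°.
Arrival is 180° from departure on the ellipse, so φ = 180° − 81.11° = 98.9°.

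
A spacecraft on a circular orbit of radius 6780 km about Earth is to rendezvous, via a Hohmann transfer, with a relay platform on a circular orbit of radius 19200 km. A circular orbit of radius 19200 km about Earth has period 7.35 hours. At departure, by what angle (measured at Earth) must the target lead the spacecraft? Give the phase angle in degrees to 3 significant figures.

From Kepler's third law T² = 4π²r³/μ at r = 19200 km, T = 7.35 hours = 7.35 × 3600 s = 26460 s: μ = 4π²r³/T² = 3.99102×10^5 km³/s².
Semi-major axis of the transfer orbit: a_t = (6780 + 19200)/2 = 12990 km.
The half-period of the transfer ellipse is t = π√(a_t³/μ) = 7362 s.
The target's mean motion on its circular orbit is ω₂ = √(μ/r₂³) = 2.375×10^-4 rad/s.
Angle swept by the target during transfer: ω₂·t = 1.748 rad = 100.2°.
Arrival is 180° from departure on the ellipse, so φ = 180° − 100.2° = 79.8°.

φ = 79.8°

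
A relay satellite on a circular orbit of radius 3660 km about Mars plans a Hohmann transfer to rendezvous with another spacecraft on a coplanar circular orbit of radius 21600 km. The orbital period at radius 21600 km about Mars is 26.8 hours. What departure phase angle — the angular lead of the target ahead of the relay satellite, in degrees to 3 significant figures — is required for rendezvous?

φ = 99.5°

From Kepler's third law T² = 4π²r³/μ at r = 21600 km, T = 26.8 hours = 26.8 × 3600 s = 96480 s: μ = 4π²r³/T² = 42741.2 km³/s².
Semi-major axis of the transfer orbit: a_t = (3660 + 21600)/2 = 12630 km.
The half-period of the transfer ellipse is t = π√(a_t³/μ) = 21569 s.
The target's mean motion on its circular orbit is ω₂ = √(μ/r₂³) = 6.5124×10^-5 rad/s.
Angle swept by the target during transfer: ω₂·t = 1.4047 rad = 80.48°.
The relay satellite traverses 180° on the transfer ellipse, so the target must lead by 180° − 80.48° = 99.5°.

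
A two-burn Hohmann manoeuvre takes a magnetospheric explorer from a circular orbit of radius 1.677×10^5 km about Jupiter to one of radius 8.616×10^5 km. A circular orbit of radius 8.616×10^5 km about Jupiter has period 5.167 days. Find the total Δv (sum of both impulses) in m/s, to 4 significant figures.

From Kepler's third law T² = 4π²r³/μ at r = 8.616×10^5 km, T = 5.167 days = 5.167 × 86400 s = 4.464288×10^5 s: μ = 4π²r³/T² = 1.26699×10^8 km³/s².
Semi-major axis of the transfer orbit: a_t = (1.677×10^5 + 8.616×10^5)/2 = 5.1465×10^5 km.
Circular speed at r₁: v₁ = √(μ/r₁) = √(1.26699×10^8/1.677×10^5) = 27.4865 km/s.
On the transfer ellipse at r₁, vis-viva equation gives v_p = √[μ(2/r₁ − 1/a_t)] = 35.5645 km/s.
First burn Δv₁ = |v_p − v₁| = 8.078 km/s.
At r₂, v₂ = √(μ/r₂) = 12.126 km/s.
Transfer-orbit speed at r₂: v_a = √[μ(2/r₂ − 1/a_t)] = 6.9222 km/s.
Second burn Δv₂ = |v₂ − v_a| = 5.204 km/s.
Δv = Δv₁ + Δv₂ = 8.078 + 5.204 = 13.28 km/s.

Δv = 13280 m/s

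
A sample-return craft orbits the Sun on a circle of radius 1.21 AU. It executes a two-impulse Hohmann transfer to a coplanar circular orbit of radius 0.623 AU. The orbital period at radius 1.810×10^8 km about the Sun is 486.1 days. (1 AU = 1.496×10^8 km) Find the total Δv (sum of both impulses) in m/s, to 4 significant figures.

From Kepler's third law T² = 4π²r³/μ at r = 1.810×10^8 km, T = 486.1 days = 486.1 × 86400 s = 4.199904×10^7 s: μ = 4π²r³/T² = 1.32714×10^11 km³/s².
In km: r₁ = 1.21 × 1.496×10^8 = 1.81016×10^8 km; r₂ = 0.623 × 1.496×10^8 = 9.32008×10^7 km.
Transfer-ellipse semi-major axis a_t = (r₁ + r₂)/2 = (1.81016×10^8 + 9.32008×10^7)/2 = 1.371084×10^8 km.
Circular speed at r₁: v₁ = √(μ/r₁) = √(1.32714×10^11/1.81016×10^8) = 27.077 km/s.
Transfer-orbit speed at r₁ (v² = μ(2/r − 1/a)): v_a = √[μ(2/r₁ − 1/a_t)] = 22.324 km/s.
First burn Δv₁ = |v_a − v₁| = 4.753 km/s.
At r₂, v₂ = √(μ/r₂) = 37.7354 km/s.
Transfer-orbit speed at r₂: v_p = √[μ(2/r₂ − 1/a_t)] = 43.3586 km/s.
Second burn Δv₂ = |v₂ − v_p| = 5.623 km/s.
Δv = Δv₁ + Δv₂ = 4.753 + 5.623 = 10.38 km/s.

Δv = 10380 m/s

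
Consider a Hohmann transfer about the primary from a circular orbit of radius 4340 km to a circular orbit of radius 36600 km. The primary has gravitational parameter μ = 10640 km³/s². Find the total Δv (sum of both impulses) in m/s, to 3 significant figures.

Δv = 819 m/s

Transfer-ellipse semi-major axis a_t = (r₁ + r₂)/2 = (4340 + 36600)/2 = 20470 km.
At r₁ the circular-orbit speed is v₁ = √(μ/r₁) = 1.5658 km/s.
On the transfer ellipse at r₁, v² = μ(2/r − 1/a) gives v_p = √[μ(2/r₁ − 1/a_t)] = 2.0937 km/s.
First burn Δv₁ = |v_p − v₁| = 0.5279 km/s.
At r₂, v₂ = √(μ/r₂) = 0.5392 km/s.
Transfer-orbit speed at r₂: v_a = √[μ(2/r₂ − 1/a_t)] = 0.2483 km/s.
Second burn Δv₂ = |v₂ − v_a| = 0.2909 km/s.
Total Δv = Δv₁ + Δv₂ = 0.8188 km/s.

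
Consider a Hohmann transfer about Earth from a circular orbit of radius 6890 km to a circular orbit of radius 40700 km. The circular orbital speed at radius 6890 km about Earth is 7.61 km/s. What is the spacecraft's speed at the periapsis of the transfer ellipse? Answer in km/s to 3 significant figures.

From the circular-orbit relation v² = μ/r at r = 6890 km: μ = v²r = (7.61)² × 6890 = 3.99014×10^5 km³/s².
The Hohmann ellipse has a_t = (r₁ + r₂)/2 = 23795 km.
At periapsis, r = 6890 km.
From the vis-viva equation, v = √[μ(2/r − 1/a_t)] = 9.953 km/s.

v = 9.95 km/s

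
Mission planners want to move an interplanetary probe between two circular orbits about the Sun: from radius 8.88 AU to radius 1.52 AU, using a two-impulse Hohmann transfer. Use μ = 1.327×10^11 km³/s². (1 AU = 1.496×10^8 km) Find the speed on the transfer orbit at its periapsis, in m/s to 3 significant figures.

In km: r₁ = 8.88 × 1.496×10^8 = 1.328448×10^9 km; r₂ = 1.52 × 1.496×10^8 = 2.27392×10^8 km.
Semi-major axis of the transfer orbit: a_t = (1.328448×10^9 + 2.27392×10^8)/2 = 7.7792×10^8 km.
The periapsis of the transfer ellipse is at r = 2.27392×10^8 km.
Applying v² = μ(2/r − 1/a_t): v = 31.57 km/s.

v = 31600 m/s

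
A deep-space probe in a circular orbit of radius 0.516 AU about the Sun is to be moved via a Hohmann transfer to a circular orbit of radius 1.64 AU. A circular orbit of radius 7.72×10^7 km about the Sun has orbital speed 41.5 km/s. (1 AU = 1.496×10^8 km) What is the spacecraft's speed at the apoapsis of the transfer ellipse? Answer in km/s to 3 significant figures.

v = 16.1 km/s

From the circular-orbit relation v² = μ/r at r = 7.72×10^7 km: μ = v²r = (41.5)² × 7.72×10^7 = 1.32958×10^11 km³/s².
In km: r₁ = 0.516 × 1.496×10^8 = 7.71936×10^7 km; r₂ = 1.64 × 1.496×10^8 = 2.45344×10^8 km.
The Hohmann ellipse has a_t = (r₁ + r₂)/2 = 1.612688×10^8 km.
At apoapsis, r = 2.45344×10^8 km.
Applying v² = μ(2/r − 1/a_t): v = 16.11 km/s.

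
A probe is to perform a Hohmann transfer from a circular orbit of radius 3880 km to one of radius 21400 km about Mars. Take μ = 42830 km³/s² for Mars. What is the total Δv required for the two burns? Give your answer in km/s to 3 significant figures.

Transfer-ellipse semi-major axis a_t = (r₁ + r₂)/2 = (3880 + 21400)/2 = 12640 km.
Circular speed at r₁: v₁ = √(μ/r₁) = √(42830/3880) = 3.322 km/s.
On the transfer ellipse at r₁, vis-viva equation gives v_p = √[μ(2/r₁ − 1/a_t)] = 4.323 km/s.
First burn Δv₁ = |v_p − v₁| = 1.001 km/s.
Circular speed at r₂: v₂ = √(μ/r₂) = 1.4147 km/s.
Transfer-orbit speed at r₂: v_a = √[μ(2/r₂ − 1/a_t)] = 0.78381 km/s.
Second burn Δv₂ = |v₂ − v_a| = 0.6309 km/s.
Total Δv = Δv₁ + Δv₂ = 1.632 km/s.

Δv = 1.63 km/s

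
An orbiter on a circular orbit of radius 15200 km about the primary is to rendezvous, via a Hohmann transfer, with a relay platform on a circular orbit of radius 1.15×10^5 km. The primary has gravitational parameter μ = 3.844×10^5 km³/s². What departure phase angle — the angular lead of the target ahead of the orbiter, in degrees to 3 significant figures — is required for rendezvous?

The Hohmann ellipse has a_t = (r₁ + r₂)/2 = 65100 km.
The half-period of the transfer ellipse is t = π√(a_t³/μ) = 84160 s.
Target angular speed ω₂ = √(μ/r₂³) = 1.590×10^-5 rad/s.
Angle swept by the target during transfer: ω₂·t = 1.3381 rad = 76.67°.
The orbiter traverses 180° on the transfer ellipse, so the target must lead by 180° − 76.67° = 103°.

φ = 103°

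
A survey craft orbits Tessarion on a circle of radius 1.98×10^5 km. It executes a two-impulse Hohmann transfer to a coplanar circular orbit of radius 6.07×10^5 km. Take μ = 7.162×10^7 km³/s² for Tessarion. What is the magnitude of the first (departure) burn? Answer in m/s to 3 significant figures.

Δv₁ = 4340 m/s

Semi-major axis of the transfer orbit: a_t = (1.980×10^5 + 6.070×10^5)/2 = 4.025×10^5 km.
Circular speed at r = 1.980×10^5 km: v_c = √(μ/r) = 19.019 km/s.
Transfer-orbit speed at the same r (vis-viva, a = a_t): v_t = √[μ(2/r − 1/a_t)] = 23.356 km/s.
Δv₁ = |v_t − v_c| = |23.356 − 19.019| = 4.337 km/s.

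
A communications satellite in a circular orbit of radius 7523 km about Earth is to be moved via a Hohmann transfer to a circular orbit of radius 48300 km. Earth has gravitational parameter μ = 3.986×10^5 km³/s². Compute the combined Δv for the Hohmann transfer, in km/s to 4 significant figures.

Δv = 3.678 km/s

The Hohmann ellipse has a_t = (r₁ + r₂)/2 = 27911.5 km.
Circular speed at r₁: v₁ = √(μ/r₁) = √(3.986×10^5/7523) = 7.27902 km/s.
On the transfer ellipse at r₁, vis-viva gives v_p = √[μ(2/r₁ − 1/a_t)] = 9.57536 km/s.
First burn Δv₁ = |v_p − v₁| = 2.2963 km/s.
At r₂, v₂ = √(μ/r₂) = 2.8727 km/s.
Transfer-orbit speed at r₂: v_a = √[μ(2/r₂ − 1/a_t)] = 1.4914 km/s.
Second burn Δv₂ = |v₂ − v_a| = 1.3813 km/s.
Δv = Δv₁ + Δv₂ = 2.2963 + 1.3813 = 3.678 km/s.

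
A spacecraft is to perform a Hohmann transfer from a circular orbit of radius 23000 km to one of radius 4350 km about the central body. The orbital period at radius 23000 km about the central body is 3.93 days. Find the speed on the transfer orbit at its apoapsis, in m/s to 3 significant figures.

v = 240 m/s

From Kepler's third law T² = 4π²r³/μ at r = 23000 km, T = 3.93 days = 3.93 × 86400 s = 3.39552×10^5 s: μ = 4π²r³/T² = 4166.11 km³/s².
Semi-major axis of the transfer orbit: a_t = (23000 + 4350)/2 = 13675 km.
At apoapsis, r = 23000 km.
Vis-viva: v = √[μ(2/r − 1/a_t)] = √[4166.11 × (2/23000 − 1/13675)] = 0.2400 km/s.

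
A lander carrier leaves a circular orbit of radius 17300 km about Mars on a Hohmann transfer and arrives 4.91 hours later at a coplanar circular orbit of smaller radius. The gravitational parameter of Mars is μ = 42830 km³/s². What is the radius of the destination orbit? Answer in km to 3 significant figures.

Transfer time t = 4.91 hours = 17676 s, and t = π√(a_t³/μ).
So a_t = (μ t²/π²)^(1/3) = (42830 × (17676)² / π²)^(1/3) = 11068 km.
Since a_t = (r₁ + r₂)/2, r₂ = 2a_t − r₁ = 2×11068 − 17300 = 4836 km.

r₂ = 4840 km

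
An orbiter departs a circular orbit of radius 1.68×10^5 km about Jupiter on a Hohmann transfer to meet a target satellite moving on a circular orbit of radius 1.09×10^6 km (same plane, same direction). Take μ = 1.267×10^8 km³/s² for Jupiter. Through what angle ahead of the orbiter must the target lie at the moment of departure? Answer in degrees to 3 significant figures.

Transfer-ellipse semi-major axis a_t = (r₁ + r₂)/2 = (1.680×10^5 + 1.090×10^6)/2 = 6.290×10^5 km.
The half-period of the transfer ellipse is t = π√(a_t³/μ) = 1.3923×10^5 s.
Target angular speed ω₂ = √(μ/r₂³) = 9.8912×10^-6 rad/s.
Angle swept by the target during transfer: ω₂·t = 1.3772 rad = 78.91°.
The orbiter traverses 180° on the transfer ellipse, so the target must lead by 180° − 78.91° = 101°.

φ = 101°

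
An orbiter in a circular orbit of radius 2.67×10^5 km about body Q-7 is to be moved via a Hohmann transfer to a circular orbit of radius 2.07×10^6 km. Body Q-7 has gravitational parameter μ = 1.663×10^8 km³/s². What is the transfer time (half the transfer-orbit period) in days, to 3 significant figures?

t = 3.56 days

Semi-major axis of the transfer orbit: a_t = (2.670×10^5 + 2.070×10^6)/2 = 1.1685×10^6 km.
Transfer time t = π√(a_t³/μ) = π√((1.1685×10^6)³ / 1.663×10^8) = 3.077×10^5 s.
Converting: 3.077×10^5 s ÷ 86400 s/day = 3.56 days.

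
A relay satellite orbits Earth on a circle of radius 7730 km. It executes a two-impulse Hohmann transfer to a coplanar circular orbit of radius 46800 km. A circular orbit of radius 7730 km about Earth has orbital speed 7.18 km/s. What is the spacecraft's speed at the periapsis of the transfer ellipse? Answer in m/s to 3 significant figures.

From the circular-orbit relation v² = μ/r at r = 7730 km: μ = v²r = (7.18)² × 7730 = 3.98500×10^5 km³/s².
The Hohmann ellipse has a_t = (r₁ + r₂)/2 = 27265 km.
The periapsis of the transfer ellipse is at r = 7730 km.
Applying v² = μ(2/r − 1/a_t): v = 9.407 km/s.

v = 9410 m/s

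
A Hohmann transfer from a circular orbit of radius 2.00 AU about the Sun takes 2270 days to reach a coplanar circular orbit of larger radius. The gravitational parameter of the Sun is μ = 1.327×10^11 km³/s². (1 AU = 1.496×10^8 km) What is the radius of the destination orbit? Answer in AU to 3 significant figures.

In km: r₁ = 2.00 × 1.496×10^8 = 2.992×10^8 km.
Transfer time t = 2270 days = 1.96128×10^8 s, and t = π√(a_t³/μ).
So a_t = (μ t²/π²)^(1/3) = (1.327×10^11 × (1.96128×10^8)² / π²)^(1/3) = 8.0269×10^8 km.
Since a_t = (r₁ + r₂)/2, r₂ = 2a_t − r₁ = 2×8.0269×10^8 − 2.992×10^8 = 1.30618×10^9 km.
In AU: r₂ = 1.30618×10^9 / 1.496×10^8 = 8.73 AU.

r₂ = 8.73 AU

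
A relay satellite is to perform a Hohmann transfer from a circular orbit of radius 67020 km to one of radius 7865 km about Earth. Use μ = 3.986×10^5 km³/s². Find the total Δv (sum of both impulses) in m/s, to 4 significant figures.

Transfer-ellipse semi-major axis a_t = (r₁ + r₂)/2 = (67020 + 7865)/2 = 37442.5 km.
At r₁ the circular-orbit speed is v₁ = √(μ/r₁) = 2.439 km/s.
On the transfer ellipse at r₁, v² = μ(2/r − 1/a) gives v_a = √[μ(2/r₁ − 1/a_t)] = 1.118 km/s.
First burn Δv₁ = |v_a − v₁| = 1.321 km/s.
Circular speed at r₂: v₂ = √(μ/r₂) = 7.119 km/s.
Transfer-orbit speed at r₂: v_p = √[μ(2/r₂ − 1/a_t)] = 9.524 km/s.
Second burn Δv₂ = |v₂ − v_p| = 2.405 km/s.
Total Δv = Δv₁ + Δv₂ = 3.726 km/s.

Δv = 3726 m/s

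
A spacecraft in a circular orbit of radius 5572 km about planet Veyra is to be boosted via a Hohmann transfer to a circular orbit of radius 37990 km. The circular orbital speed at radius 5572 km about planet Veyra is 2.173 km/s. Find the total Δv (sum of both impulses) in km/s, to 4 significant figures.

From the circular-orbit relation v² = μ/r at r = 5572 km: μ = v²r = (2.173)² × 5572 = 26310.6 km³/s².
The Hohmann ellipse has a_t = (r₁ + r₂)/2 = 21781 km.
Circular speed at r₁: v₁ = √(μ/r₁) = √(26310.6/5572) = 2.1730 km/s.
On the transfer ellipse at r₁, vis-viva equation gives v_p = √[μ(2/r₁ − 1/a_t)] = 2.8698 km/s.
First burn Δv₁ = |v_p − v₁| = 0.6968 km/s.
Circular speed at r₂: v₂ = √(μ/r₂) = 0.8322 km/s.
Transfer-orbit speed at r₂: v_a = √[μ(2/r₂ − 1/a_t)] = 0.4209 km/s.
Second burn Δv₂ = |v₂ − v_a| = 0.4113 km/s.
Δv = Δv₁ + Δv₂ = 0.6968 + 0.4113 = 1.108 km/s.

Δv = 1.108 km/s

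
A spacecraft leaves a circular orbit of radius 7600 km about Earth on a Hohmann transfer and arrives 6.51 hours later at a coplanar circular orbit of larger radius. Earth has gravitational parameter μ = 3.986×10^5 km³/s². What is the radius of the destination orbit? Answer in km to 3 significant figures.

Transfer time t = 6.51 hours = 23436 s, and t = π√(a_t³/μ).
So a_t = (μ t²/π²)^(1/3) = (3.986×10^5 × (23436)² / π²)^(1/3) = 28098 km.
Since a_t = (r₁ + r₂)/2, r₂ = 2a_t − r₁ = 2×28098 − 7600 = 48596 km.

r₂ = 48600 km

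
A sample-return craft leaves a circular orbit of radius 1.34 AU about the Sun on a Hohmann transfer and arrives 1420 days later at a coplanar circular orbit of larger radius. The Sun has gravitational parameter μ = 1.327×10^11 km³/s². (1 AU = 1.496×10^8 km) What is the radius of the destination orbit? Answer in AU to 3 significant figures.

In km: r₁ = 1.34 × 1.496×10^8 = 2.00464×10^8 km.
Transfer time t = 1420 days = 1.22688×10^8 s, and t = π√(a_t³/μ).
So a_t = (μ t²/π²)^(1/3) = (1.327×10^11 × (1.22688×10^8)² / π²)^(1/3) = 5.8712×10^8 km.
Since a_t = (r₁ + r₂)/2, r₂ = 2a_t − r₁ = 2×5.8712×10^8 − 2.00464×10^8 = 9.73776×10^8 km.
In AU: r₂ = 9.73776×10^8 / 1.496×10^8 = 6.51 AU.

r₂ = 6.51 AU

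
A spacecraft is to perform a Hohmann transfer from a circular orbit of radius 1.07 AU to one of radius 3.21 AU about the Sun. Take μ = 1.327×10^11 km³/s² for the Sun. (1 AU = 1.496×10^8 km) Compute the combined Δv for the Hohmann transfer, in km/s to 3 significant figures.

Δv = 11.3 km/s

In km: r₁ = 1.07 × 1.496×10^8 = 1.60072×10^8 km; r₂ = 3.21 × 1.496×10^8 = 4.80216×10^8 km.
Transfer-ellipse semi-major axis a_t = (r₁ + r₂)/2 = (1.60072×10^8 + 4.80216×10^8)/2 = 3.20144×10^8 km.
Circular speed at r₁: v₁ = √(μ/r₁) = √(1.327×10^11/1.60072×10^8) = 28.792 km/s.
Transfer-orbit speed at r₁ (v² = μ(2/r − 1/a)): v_p = √[μ(2/r₁ − 1/a_t)] = 35.263 km/s.
First burn Δv₁ = |v_p − v₁| = 6.471 km/s.
Circular speed at r₂: v₂ = √(μ/r₂) = 16.623 km/s.
Transfer-orbit speed at r₂: v_a = √[μ(2/r₂ − 1/a_t)] = 11.754 km/s.
Second burn Δv₂ = |v₂ − v_a| = 4.869 km/s.
Total Δv = Δv₁ + Δv₂ = 11.34 km/s.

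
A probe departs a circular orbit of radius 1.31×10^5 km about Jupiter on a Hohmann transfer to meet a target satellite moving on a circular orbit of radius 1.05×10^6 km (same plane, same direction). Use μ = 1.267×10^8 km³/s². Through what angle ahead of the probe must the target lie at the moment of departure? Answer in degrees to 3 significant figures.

φ = 104°

Semi-major axis of the transfer orbit: a_t = (1.310×10^5 + 1.050×10^6)/2 = 5.905×10^5 km.
Transfer time t = π√(a_t³/μ) = 1.26646×10^5 s.
The target's mean motion on its circular orbit is ω₂ = √(μ/r₂³) = 1.04618×10^-5 rad/s.
Angle swept by the target during transfer: ω₂·t = 1.3249 rad = 75.91°.
Arrival is 180° from departure on the ellipse, so φ = 180° − 75.91° = 104°.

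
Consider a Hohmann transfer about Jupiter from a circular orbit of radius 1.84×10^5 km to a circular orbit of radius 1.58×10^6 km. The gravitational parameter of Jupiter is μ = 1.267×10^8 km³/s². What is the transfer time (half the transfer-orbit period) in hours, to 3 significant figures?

The Hohmann ellipse has a_t = (r₁ + r₂)/2 = 8.820×10^5 km.
Half the transfer-orbit period gives t = π√(a_t³/μ) = 2.312×10^5 s.
Converting: 2.312×10^5 s ÷ 3600 s/hour = 64.2 hours.

t = 64.2 hours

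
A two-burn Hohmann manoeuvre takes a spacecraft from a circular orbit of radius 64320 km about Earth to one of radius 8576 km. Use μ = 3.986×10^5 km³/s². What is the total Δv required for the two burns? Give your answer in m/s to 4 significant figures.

The Hohmann ellipse has a_t = (r₁ + r₂)/2 = 36448 km.
Circular speed at r₁: v₁ = √(μ/r₁) = √(3.986×10^5/64320) = 2.4894 km/s.
Transfer-orbit speed at r₁ (v² = μ(2/r − 1/a)): v_a = √[μ(2/r₁ − 1/a_t)] = 1.2075 km/s.
First burn Δv₁ = |v_a − v₁| = 1.282 km/s.
At r₂, v₂ = √(μ/r₂) = 6.818 km/s.
Transfer-orbit speed at r₂: v_p = √[μ(2/r₂ − 1/a_t)] = 9.057 km/s.
Second burn Δv₂ = |v₂ − v_p| = 2.239 km/s.
Total Δv = Δv₁ + Δv₂ = 3.521 km/s.

Δv = 3521 m/s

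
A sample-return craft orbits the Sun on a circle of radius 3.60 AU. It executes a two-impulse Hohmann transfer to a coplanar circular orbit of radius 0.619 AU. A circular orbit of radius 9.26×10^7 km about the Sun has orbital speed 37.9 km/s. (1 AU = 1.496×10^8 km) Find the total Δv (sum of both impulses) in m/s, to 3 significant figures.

From the circular-orbit relation v² = μ/r at r = 9.26×10^7 km: μ = v²r = (37.9)² × 9.26×10^7 = 1.33012×10^11 km³/s².
In km: r₁ = 3.60 × 1.496×10^8 = 5.3856×10^8 km; r₂ = 0.619 × 1.496×10^8 = 9.26024×10^7 km.
Semi-major axis of the transfer orbit: a_t = (5.3856×10^8 + 9.26024×10^7)/2 = 3.155812×10^8 km.
Circular speed at r₁: v₁ = √(μ/r₁) = √(1.33012×10^11/5.3856×10^8) = 15.715 km/s.
On the transfer ellipse at r₁, v² = μ(2/r − 1/a) gives v_a = √[μ(2/r₁ − 1/a_t)] = 8.5130 km/s.
First burn Δv₁ = |v_a − v₁| = 7.202 km/s.
At r₂, v₂ = √(μ/r₂) = 37.90 km/s.
Transfer-orbit speed at r₂: v_p = √[μ(2/r₂ − 1/a_t)] = 49.51 km/s.
Second burn Δv₂ = |v₂ − v_p| = 11.61 km/s.
Total Δv = Δv₁ + Δv₂ = 18.81 km/s.

Δv = 18800 m/s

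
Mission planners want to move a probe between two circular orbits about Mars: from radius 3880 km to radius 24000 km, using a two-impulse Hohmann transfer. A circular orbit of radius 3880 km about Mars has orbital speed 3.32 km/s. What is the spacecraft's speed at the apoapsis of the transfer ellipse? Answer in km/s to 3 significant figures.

v = 0.704 km/s

From the circular-orbit relation v² = μ/r at r = 3880 km: μ = v²r = (3.32)² × 3880 = 42766.9 km³/s².
Semi-major axis of the transfer orbit: a_t = (3880 + 24000)/2 = 13940 km.
The apoapsis of the transfer ellipse is at r = 24000 km.
Vis-viva: v = √[μ(2/r − 1/a_t)] = √[42766.9 × (2/24000 − 1/13940)] = 0.7043 km/s.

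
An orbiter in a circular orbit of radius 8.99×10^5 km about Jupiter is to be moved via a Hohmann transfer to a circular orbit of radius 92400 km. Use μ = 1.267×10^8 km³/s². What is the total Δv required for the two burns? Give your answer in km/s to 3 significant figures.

Δv = 19.6 km/s

Semi-major axis of the transfer orbit: a_t = (8.990×10^5 + 92400)/2 = 4.957×10^5 km.
At r₁ the circular-orbit speed is v₁ = √(μ/r₁) = 11.8716 km/s.
Transfer-orbit speed at r₁ (vis-viva): v_a = √[μ(2/r₁ − 1/a_t)] = 5.12549 km/s.
First burn Δv₁ = |v_a − v₁| = 6.7461 km/s.
At r₂, v₂ = √(μ/r₂) = 37.030 km/s.
Transfer-orbit speed at r₂: v_p = √[μ(2/r₂ − 1/a_t)] = 49.868 km/s.
Second burn Δv₂ = |v₂ − v_p| = 12.838 km/s.
Total Δv = Δv₁ + Δv₂ = 19.58 km/s.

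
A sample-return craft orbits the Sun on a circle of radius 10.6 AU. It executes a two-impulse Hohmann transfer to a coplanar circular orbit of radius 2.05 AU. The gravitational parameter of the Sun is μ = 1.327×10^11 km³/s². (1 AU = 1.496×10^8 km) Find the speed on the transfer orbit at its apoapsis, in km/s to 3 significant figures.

v = 5.21 km/s

In km: r₁ = 10.6 × 1.496×10^8 = 1.58576×10^9 km; r₂ = 2.05 × 1.496×10^8 = 3.0668×10^8 km.
Transfer-ellipse semi-major axis a_t = (r₁ + r₂)/2 = (1.58576×10^9 + 3.0668×10^8)/2 = 9.4622×10^8 km.
At apoapsis, r = 1.58576×10^9 km.
Applying v² = μ(2/r − 1/a_t): v = 5.208 km/s.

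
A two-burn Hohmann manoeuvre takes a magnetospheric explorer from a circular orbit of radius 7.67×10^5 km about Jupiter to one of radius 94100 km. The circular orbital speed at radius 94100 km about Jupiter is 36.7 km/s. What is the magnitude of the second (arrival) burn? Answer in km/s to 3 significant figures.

From the circular-orbit relation v² = μ/r at r = 94100 km: μ = v²r = (36.7)² × 94100 = 1.26742×10^8 km³/s².
Transfer-ellipse semi-major axis a_t = (r₁ + r₂)/2 = (7.670×10^5 + 94100)/2 = 4.3055×10^5 km.
On the circular orbit at r = 94100 km, v_c = √(μ/r) = 36.70 km/s.
Transfer-orbit speed at the same r (vis-viva, a = a_t): v_t = √[μ(2/r − 1/a_t)] = 48.98 km/s.
Δv₂ = |v_t − v_c| = |48.98 − 36.70| = 12.28 km/s.

Δv₂ = 12.3 km/s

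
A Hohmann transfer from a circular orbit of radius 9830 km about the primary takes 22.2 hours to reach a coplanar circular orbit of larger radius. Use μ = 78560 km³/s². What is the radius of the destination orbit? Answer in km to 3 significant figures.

r₂ = 64300 km

Transfer time t = 22.2 hours = 79920 s, and t = π√(a_t³/μ).
So a_t = (μ t²/π²)^(1/3) = (78560 × (79920)² / π²)^(1/3) = 37046 km.
Since a_t = (r₁ + r₂)/2, r₂ = 2a_t − r₁ = 2×37046 − 9830 = 64262 km.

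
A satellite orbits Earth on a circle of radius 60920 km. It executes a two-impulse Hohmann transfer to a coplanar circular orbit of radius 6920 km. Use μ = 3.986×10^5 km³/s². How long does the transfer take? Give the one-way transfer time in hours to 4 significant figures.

The Hohmann ellipse has a_t = (r₁ + r₂)/2 = 33920 km.
Half the transfer-orbit period gives t = π√(a_t³/μ) = 31086 s.
Converting: 31086 s ÷ 3600 s/hour = 8.635 hours.

t = 8.635 hours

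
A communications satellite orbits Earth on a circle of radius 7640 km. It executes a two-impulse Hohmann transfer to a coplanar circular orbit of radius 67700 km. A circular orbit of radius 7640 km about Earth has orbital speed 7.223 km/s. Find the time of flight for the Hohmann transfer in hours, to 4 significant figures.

t = 10.11 hours

From the circular-orbit relation v² = μ/r at r = 7640 km: μ = v²r = (7.223)² × 7640 = 3.98592×10^5 km³/s².
Transfer-ellipse semi-major axis a_t = (r₁ + r₂)/2 = (7640 + 67700)/2 = 37670 km.
Transfer time t = π√(a_t³/μ) = π√((37670)³ / 3.98592×10^5) = 36380 s.
Converting: 36380 s ÷ 3600 s/hour = 10.11 hours.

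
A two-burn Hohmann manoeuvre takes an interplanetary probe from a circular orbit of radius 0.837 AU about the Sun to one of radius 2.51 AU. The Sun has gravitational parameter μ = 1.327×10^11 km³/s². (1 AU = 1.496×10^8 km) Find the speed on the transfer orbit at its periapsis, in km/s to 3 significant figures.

v = 39.9 km/s

In km: r₁ = 0.837 × 1.496×10^8 = 1.252152×10^8 km; r₂ = 2.51 × 1.496×10^8 = 3.75496×10^8 km.
Semi-major axis of the transfer orbit: a_t = (1.252152×10^8 + 3.75496×10^8)/2 = 2.503556×10^8 km.
The periapsis of the transfer ellipse is at r = 1.252152×10^8 km.
Applying v² = μ(2/r − 1/a_t): v = 39.87 km/s.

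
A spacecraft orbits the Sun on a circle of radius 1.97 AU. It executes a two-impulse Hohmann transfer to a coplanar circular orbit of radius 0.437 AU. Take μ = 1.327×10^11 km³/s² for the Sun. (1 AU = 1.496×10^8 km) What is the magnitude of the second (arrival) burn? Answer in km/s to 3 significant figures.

In km: r₁ = 1.97 × 1.496×10^8 = 2.94712×10^8 km; r₂ = 0.437 × 1.496×10^8 = 6.53752×10^7 km.
The Hohmann ellipse has a_t = (r₁ + r₂)/2 = 1.800436×10^8 km.
On the circular orbit at r = 6.53752×10^7 km, v_c = √(μ/r) = 45.05 km/s.
Vis-viva on the transfer ellipse at r = 6.53752×10^7 km gives v_t = √[μ(2/r − 1/a_t)] = 57.64 km/s.
Δv₂ = |v_t − v_c| = |57.64 − 45.05| = 12.59 km/s.

Δv₂ = 12.6 km/s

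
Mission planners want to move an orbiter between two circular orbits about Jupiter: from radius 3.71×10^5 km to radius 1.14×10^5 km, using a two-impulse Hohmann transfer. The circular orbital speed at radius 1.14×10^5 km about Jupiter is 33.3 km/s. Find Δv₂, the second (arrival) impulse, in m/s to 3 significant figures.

Δv₂ = 7890 m/s

From the circular-orbit relation v² = μ/r at r = 1.14×10^5 km: μ = v²r = (33.3)² × 1.14×10^5 = 1.26413×10^8 km³/s².
Semi-major axis of the transfer orbit: a_t = (3.710×10^5 + 1.140×10^5)/2 = 2.425×10^5 km.
Circular speed at r = 1.140×10^5 km: v_c = √(μ/r) = 33.300 km/s.
Vis-viva on the transfer ellipse at r = 1.140×10^5 km gives v_t = √[μ(2/r − 1/a_t)] = 41.188 km/s.
Δv₂ = |v_t − v_c| = |41.188 − 33.300| = 7.888 km/s.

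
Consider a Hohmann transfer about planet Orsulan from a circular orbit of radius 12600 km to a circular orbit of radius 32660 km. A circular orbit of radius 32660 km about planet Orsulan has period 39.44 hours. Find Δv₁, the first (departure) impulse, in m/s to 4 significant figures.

From Kepler's third law T² = 4π²r³/μ at r = 32660 km, T = 39.44 hours = 39.44 × 3600 s = 1.41984×10^5 s: μ = 4π²r³/T² = 68222.8 km³/s².
Transfer-ellipse semi-major axis a_t = (r₁ + r₂)/2 = (12600 + 32660)/2 = 22630 km.
On the circular orbit at r = 12600 km, v_c = √(μ/r) = 2.3269 km/s.
Vis-viva on the transfer ellipse at r = 12600 km gives v_t = √[μ(2/r − 1/a_t)] = 2.7954 km/s.
Δv₁ = |v_t − v_c| = |2.7954 − 2.3269| = 0.4685 km/s.

Δv₁ = 468.5 m/s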